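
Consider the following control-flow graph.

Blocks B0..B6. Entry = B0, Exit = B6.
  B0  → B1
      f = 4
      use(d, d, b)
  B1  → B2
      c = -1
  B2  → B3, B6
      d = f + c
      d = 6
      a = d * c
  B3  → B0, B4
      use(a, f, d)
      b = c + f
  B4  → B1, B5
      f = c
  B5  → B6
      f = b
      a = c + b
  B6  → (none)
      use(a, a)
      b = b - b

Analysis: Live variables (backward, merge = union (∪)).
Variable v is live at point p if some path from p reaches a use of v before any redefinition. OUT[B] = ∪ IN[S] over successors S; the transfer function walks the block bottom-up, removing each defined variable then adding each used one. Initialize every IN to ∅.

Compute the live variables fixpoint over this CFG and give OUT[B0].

Answer: {b, f}

Derivation:
Converged values:
  B0: | IN={b, d} | OUT={b, f}
  B1: | IN={b, f} | OUT={b, c, f}
  B2: | IN={b, c, f} | OUT={a, b, c, d, f}
  B3: | IN={a, c, d, f} | OUT={b, c, d}
  B4: | IN={b, c} | OUT={b, c, f}
  B5: | IN={b, c} | OUT={a, b}
  B6: | IN={a, b} | OUT={}

Merge at B0: OUT[B0] = IN[B1] = {b, f}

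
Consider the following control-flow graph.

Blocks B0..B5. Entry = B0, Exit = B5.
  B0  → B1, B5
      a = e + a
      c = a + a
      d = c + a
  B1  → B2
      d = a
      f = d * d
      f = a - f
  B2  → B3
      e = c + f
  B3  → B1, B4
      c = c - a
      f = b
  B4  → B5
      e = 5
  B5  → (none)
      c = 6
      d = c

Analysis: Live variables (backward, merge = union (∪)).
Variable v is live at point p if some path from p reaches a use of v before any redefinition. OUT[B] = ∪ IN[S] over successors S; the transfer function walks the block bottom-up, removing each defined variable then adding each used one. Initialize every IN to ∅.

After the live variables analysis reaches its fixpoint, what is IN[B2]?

Answer: {a, b, c, f}

Trace:
Per-block solution:
  B0:  IN={a, b, e}  OUT={a, b, c}
  B1:  IN={a, b, c}  OUT={a, b, c, f}
  B2:  IN={a, b, c, f}  OUT={a, b, c}
  B3:  IN={a, b, c}  OUT={a, b, c}
  B4:  IN={}  OUT={}
  B5:  IN={}  OUT={}

Merge at B2: OUT[B2] = IN[B3] = {a, b, c}
Applying B2's transfer function to that OUT value gives IN[B2] (row B2 above).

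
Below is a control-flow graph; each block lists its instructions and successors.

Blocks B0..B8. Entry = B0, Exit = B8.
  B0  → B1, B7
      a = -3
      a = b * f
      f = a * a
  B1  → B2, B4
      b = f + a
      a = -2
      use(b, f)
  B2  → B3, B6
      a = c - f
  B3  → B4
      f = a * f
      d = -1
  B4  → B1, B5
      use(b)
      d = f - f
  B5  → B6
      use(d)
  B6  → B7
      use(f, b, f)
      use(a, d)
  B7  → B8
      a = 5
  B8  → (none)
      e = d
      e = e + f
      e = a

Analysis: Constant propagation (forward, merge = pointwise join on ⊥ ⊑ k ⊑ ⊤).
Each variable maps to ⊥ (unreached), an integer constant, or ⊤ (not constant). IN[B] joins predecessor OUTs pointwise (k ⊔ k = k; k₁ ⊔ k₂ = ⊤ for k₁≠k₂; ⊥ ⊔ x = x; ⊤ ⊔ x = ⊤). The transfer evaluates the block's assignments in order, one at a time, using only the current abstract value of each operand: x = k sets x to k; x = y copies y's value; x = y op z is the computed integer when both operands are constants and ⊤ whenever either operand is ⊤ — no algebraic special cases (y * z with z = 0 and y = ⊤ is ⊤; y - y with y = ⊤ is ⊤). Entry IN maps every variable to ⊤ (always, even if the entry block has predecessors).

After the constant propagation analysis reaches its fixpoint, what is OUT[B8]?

Answer: {a: 5, b: ⊤, c: ⊤, d: ⊤, e: 5, f: ⊤}

Working:
Converged values:
  B0:   IN=(all ⊤)   OUT=(all ⊤)
  B1:   IN=(all ⊤)   OUT={a:-2; rest ⊤}
  B2:   IN={a:-2; rest ⊤}   OUT=(all ⊤)
  B3:   IN=(all ⊤)   OUT={d:-1; rest ⊤}
  B4:   IN=(all ⊤)   OUT=(all ⊤)
  B5:   IN=(all ⊤)   OUT=(all ⊤)
  B6:   IN=(all ⊤)   OUT=(all ⊤)
  B7:   IN=(all ⊤)   OUT={a:5; rest ⊤}
  B8:   IN={a:5; rest ⊤}   OUT={a:5, e:5; rest ⊤}

Merge at B8: IN[B8] = OUT[B7] = {a: 5, b: ⊤, c: ⊤, d: ⊤, e: ⊤, f: ⊤}
Applying B8's transfer function to that IN value gives OUT[B8] (row B8 above).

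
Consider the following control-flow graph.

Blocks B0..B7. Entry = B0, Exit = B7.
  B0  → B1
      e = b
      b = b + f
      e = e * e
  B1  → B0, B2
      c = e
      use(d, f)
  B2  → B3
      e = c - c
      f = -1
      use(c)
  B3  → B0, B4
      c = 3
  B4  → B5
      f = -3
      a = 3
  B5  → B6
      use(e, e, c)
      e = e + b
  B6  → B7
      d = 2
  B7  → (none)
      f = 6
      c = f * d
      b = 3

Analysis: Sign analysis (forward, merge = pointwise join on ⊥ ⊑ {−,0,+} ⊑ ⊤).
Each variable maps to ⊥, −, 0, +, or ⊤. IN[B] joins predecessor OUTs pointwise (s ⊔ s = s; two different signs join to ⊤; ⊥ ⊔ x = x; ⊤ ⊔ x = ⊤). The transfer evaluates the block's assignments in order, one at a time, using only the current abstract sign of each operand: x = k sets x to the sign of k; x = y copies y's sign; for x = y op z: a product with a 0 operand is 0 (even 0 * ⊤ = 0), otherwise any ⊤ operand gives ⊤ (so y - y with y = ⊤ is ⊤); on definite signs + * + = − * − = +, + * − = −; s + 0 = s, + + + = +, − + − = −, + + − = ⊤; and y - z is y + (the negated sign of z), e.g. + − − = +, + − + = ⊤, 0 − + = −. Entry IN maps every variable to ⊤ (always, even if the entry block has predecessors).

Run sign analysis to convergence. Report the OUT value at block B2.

Answer: {a: ⊤, b: ⊤, c: ⊤, d: ⊤, e: ⊤, f: -}

Derivation:
Per-block solution:
  B0:   IN=(all ⊤)   OUT=(all ⊤)
  B1:   IN=(all ⊤)   OUT=(all ⊤)
  B2:   IN=(all ⊤)   OUT={f:-; rest ⊤}
  B3:   IN={f:-; rest ⊤}   OUT={c:+, f:-; rest ⊤}
  B4:   IN={c:+, f:-; rest ⊤}   OUT={a:+, c:+, f:-; rest ⊤}
  B5:   IN={a:+, c:+, f:-; rest ⊤}   OUT={a:+, c:+, f:-; rest ⊤}
  B6:   IN={a:+, c:+, f:-; rest ⊤}   OUT={a:+, c:+, d:+, f:-; rest ⊤}
  B7:   IN={a:+, c:+, d:+, f:-; rest ⊤}   OUT={a:+, b:+, c:+, d:+, f:+; rest ⊤}

Merge at B2: IN[B2] = OUT[B1] = {a: ⊤, b: ⊤, c: ⊤, d: ⊤, e: ⊤, f: ⊤}
Applying B2's transfer function to that IN value gives OUT[B2] (row B2 above).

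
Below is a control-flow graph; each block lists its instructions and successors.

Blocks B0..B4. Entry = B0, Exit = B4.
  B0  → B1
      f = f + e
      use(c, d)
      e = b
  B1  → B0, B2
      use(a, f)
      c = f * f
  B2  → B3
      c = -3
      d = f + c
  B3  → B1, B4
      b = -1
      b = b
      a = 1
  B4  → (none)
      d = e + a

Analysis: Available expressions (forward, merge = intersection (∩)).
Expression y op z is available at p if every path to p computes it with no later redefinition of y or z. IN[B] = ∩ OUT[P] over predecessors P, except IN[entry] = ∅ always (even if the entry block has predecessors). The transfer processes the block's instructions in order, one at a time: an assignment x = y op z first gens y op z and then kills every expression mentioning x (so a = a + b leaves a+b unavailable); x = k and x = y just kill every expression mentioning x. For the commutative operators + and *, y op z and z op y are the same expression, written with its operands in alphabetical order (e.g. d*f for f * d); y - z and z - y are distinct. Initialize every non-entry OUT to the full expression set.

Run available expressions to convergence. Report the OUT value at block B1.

Answer: {f*f}

Derivation:
Fixpoint table:
  B0:  IN={}  OUT={}
  B1:  IN={}  OUT={f*f}
  B2:  IN={f*f}  OUT={c+f, f*f}
  B3:  IN={c+f, f*f}  OUT={c+f, f*f}
  B4:  IN={c+f, f*f}  OUT={a+e, c+f, f*f}

Merge at B1: IN[B1] = OUT[B0] ∩ OUT[B3] = {}
Applying B1's transfer function to that IN value gives OUT[B1] (row B1 above).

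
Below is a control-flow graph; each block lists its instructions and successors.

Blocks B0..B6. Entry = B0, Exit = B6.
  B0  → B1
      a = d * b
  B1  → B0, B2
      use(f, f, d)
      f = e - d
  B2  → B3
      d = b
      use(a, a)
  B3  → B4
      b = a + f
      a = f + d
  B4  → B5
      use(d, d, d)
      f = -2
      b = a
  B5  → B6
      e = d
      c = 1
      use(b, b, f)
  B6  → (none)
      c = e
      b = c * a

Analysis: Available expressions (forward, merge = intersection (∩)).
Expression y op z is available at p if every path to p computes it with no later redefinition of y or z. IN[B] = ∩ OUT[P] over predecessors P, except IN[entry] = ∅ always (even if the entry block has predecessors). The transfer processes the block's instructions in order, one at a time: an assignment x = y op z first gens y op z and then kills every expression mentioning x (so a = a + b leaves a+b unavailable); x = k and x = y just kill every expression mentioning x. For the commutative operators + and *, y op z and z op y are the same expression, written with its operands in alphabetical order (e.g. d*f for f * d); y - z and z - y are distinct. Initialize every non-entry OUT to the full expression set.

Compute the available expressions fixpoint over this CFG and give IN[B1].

Answer: {b*d}

Derivation:
Fixpoint table:
  B0: | IN={} | OUT={b*d}
  B1: | IN={b*d} | OUT={b*d, e-d}
  B2: | IN={b*d, e-d} | OUT={}
  B3: | IN={} | OUT={d+f}
  B4: | IN={d+f} | OUT={}
  B5: | IN={} | OUT={}
  B6: | IN={} | OUT={a*c}

Merge at B1: IN[B1] = OUT[B0] = {b*d}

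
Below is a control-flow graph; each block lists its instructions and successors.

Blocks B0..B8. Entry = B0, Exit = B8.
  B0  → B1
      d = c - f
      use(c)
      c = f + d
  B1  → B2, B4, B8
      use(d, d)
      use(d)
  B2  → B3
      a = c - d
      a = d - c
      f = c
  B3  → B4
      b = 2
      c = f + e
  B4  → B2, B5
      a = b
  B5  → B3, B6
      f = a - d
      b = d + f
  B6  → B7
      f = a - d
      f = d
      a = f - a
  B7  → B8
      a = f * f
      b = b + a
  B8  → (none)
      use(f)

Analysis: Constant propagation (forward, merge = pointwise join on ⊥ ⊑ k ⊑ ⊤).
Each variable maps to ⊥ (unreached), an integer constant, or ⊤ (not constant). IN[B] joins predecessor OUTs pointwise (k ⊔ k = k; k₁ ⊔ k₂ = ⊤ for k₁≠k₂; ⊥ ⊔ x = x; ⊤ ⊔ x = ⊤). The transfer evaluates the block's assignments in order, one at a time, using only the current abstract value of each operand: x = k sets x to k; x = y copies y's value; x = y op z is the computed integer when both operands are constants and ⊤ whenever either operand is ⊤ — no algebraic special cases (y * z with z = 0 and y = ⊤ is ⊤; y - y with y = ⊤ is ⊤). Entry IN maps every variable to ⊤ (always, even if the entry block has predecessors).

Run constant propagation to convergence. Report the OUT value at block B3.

Answer: {a: ⊤, b: 2, c: ⊤, d: ⊤, e: ⊤, f: ⊤}

Trace:
Converged values:
  B0:  IN=(all ⊤)  OUT=(all ⊤)
  B1:  IN=(all ⊤)  OUT=(all ⊤)
  B2:  IN=(all ⊤)  OUT=(all ⊤)
  B3:  IN=(all ⊤)  OUT={b:2; rest ⊤}
  B4:  IN=(all ⊤)  OUT=(all ⊤)
  B5:  IN=(all ⊤)  OUT=(all ⊤)
  B6:  IN=(all ⊤)  OUT=(all ⊤)
  B7:  IN=(all ⊤)  OUT=(all ⊤)
  B8:  IN=(all ⊤)  OUT=(all ⊤)

Merge at B3: IN[B3] = OUT[B2] ⊔ OUT[B5] = {a: ⊤, b: ⊤, c: ⊤, d: ⊤, e: ⊤, f: ⊤}
Applying B3's transfer function to that IN value gives OUT[B3] (row B3 above).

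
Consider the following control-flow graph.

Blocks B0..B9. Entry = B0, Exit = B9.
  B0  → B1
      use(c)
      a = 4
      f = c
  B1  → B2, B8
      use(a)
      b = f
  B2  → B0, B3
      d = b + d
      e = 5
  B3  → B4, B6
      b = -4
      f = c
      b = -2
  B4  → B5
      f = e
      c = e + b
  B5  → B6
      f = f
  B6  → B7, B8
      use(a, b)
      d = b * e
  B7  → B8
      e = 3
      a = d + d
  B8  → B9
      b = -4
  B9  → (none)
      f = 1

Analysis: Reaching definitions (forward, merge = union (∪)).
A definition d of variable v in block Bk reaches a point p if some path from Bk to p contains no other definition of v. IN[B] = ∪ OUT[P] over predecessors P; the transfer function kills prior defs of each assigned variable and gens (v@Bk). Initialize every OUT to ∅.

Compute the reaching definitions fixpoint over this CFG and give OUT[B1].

Fixpoint table:
  B0:   IN={a@B0, b@B1, d@B2, e@B2, f@B0}   OUT={a@B0, b@B1, d@B2, e@B2, f@B0}
  B1:   IN={a@B0, b@B1, d@B2, e@B2, f@B0}   OUT={a@B0, b@B1, d@B2, e@B2, f@B0}
  B2:   IN={a@B0, b@B1, d@B2, e@B2, f@B0}   OUT={a@B0, b@B1, d@B2, e@B2, f@B0}
  B3:   IN={a@B0, b@B1, d@B2, e@B2, f@B0}   OUT={a@B0, b@B3, d@B2, e@B2, f@B3}
  B4:   IN={a@B0, b@B3, d@B2, e@B2, f@B3}   OUT={a@B0, b@B3, c@B4, d@B2, e@B2, f@B4}
  B5:   IN={a@B0, b@B3, c@B4, d@B2, e@B2, f@B4}   OUT={a@B0, b@B3, c@B4, d@B2, e@B2, f@B5}
  B6:   IN={a@B0, b@B3, c@B4, d@B2, e@B2, f@B3, f@B5}   OUT={a@B0, b@B3, c@B4, d@B6, e@B2, f@B3, f@B5}
  B7:   IN={a@B0, b@B3, c@B4, d@B6, e@B2, f@B3, f@B5}   OUT={a@B7, b@B3, c@B4, d@B6, e@B7, f@B3, f@B5}
  B8:   IN={a@B0, a@B7, b@B1, b@B3, c@B4, d@B2, d@B6, e@B2, e@B7, f@B0, f@B3, f@B5}   OUT={a@B0, a@B7, b@B8, c@B4, d@B2, d@B6, e@B2, e@B7, f@B0, f@B3, f@B5}
  B9:   IN={a@B0, a@B7, b@B8, c@B4, d@B2, d@B6, e@B2, e@B7, f@B0, f@B3, f@B5}   OUT={a@B0, a@B7, b@B8, c@B4, d@B2, d@B6, e@B2, e@B7, f@B9}

Merge at B1: IN[B1] = OUT[B0] = {a@B0, b@B1, d@B2, e@B2, f@B0}
Applying B1's transfer function to that IN value gives OUT[B1] (row B1 above).

Answer: {a@B0, b@B1, d@B2, e@B2, f@B0}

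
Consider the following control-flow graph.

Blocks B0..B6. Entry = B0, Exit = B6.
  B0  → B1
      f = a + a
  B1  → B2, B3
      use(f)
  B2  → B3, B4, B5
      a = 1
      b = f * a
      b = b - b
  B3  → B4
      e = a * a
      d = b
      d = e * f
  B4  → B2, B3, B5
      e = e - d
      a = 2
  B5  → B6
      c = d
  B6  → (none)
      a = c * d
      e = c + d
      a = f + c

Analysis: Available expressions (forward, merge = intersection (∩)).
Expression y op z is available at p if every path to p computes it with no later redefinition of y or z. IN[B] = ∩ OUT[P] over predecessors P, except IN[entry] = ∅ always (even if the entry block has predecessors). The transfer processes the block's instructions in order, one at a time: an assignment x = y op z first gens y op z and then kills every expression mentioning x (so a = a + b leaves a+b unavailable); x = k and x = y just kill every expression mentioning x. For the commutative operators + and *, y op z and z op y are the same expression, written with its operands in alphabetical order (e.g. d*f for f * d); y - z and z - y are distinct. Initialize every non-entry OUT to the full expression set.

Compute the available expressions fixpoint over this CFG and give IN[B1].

Fixpoint table:
  B0: | IN={} | OUT={a+a}
  B1: | IN={a+a} | OUT={a+a}
  B2: | IN={} | OUT={a*f}
  B3: | IN={} | OUT={a*a, e*f}
  B4: | IN={} | OUT={}
  B5: | IN={} | OUT={}
  B6: | IN={} | OUT={c*d, c+d, c+f}

Merge at B1: IN[B1] = OUT[B0] = {a+a}

Answer: {a+a}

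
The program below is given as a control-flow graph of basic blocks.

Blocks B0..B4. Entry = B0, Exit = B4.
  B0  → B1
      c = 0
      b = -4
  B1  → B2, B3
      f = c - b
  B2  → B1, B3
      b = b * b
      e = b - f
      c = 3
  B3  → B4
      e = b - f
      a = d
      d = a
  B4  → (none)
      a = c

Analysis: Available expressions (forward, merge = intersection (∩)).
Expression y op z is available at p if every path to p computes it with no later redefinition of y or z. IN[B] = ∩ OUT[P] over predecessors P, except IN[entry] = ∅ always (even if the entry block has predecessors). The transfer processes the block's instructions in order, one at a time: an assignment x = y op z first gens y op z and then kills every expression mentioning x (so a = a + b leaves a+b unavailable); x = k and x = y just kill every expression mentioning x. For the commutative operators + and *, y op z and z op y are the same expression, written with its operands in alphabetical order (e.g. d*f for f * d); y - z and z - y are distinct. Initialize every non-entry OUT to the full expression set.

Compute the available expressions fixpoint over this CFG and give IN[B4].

Per-block solution:
  B0: | IN={} | OUT={}
  B1: | IN={} | OUT={c-b}
  B2: | IN={c-b} | OUT={b-f}
  B3: | IN={} | OUT={b-f}
  B4: | IN={b-f} | OUT={b-f}

Merge at B4: IN[B4] = OUT[B3] = {b-f}

Answer: {b-f}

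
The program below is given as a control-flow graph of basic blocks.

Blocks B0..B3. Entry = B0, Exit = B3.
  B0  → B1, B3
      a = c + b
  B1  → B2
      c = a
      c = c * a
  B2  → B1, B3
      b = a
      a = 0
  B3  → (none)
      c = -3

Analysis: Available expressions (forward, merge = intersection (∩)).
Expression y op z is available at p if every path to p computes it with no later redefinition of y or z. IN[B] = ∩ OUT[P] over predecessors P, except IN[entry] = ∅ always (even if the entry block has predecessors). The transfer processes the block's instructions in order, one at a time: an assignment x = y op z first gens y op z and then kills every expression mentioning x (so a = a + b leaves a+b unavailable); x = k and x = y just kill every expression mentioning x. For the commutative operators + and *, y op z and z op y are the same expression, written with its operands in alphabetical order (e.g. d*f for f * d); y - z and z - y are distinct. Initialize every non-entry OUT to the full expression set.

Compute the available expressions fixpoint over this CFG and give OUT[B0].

Answer: {b+c}

Derivation:
Per-block solution:
  B0: | IN={} | OUT={b+c}
  B1: | IN={} | OUT={}
  B2: | IN={} | OUT={}
  B3: | IN={} | OUT={}

B0 is the boundary node: IN[B0] = {}
Applying B0's transfer function to that IN value gives OUT[B0] (row B0 above).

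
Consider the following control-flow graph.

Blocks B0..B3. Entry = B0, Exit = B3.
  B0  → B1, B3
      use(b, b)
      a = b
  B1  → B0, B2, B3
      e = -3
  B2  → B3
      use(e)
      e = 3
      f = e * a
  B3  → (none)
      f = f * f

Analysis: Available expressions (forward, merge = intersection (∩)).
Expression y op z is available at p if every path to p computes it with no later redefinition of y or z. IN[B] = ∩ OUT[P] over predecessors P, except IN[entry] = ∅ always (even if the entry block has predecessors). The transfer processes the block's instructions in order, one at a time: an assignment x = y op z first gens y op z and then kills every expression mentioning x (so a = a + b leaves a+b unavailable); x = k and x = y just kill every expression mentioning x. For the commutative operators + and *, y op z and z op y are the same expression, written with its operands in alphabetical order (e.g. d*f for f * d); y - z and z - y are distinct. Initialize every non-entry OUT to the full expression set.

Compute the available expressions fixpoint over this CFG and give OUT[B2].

Converged values:
  B0: | IN={} | OUT={}
  B1: | IN={} | OUT={}
  B2: | IN={} | OUT={a*e}
  B3: | IN={} | OUT={}

Merge at B2: IN[B2] = OUT[B1] = {}
Applying B2's transfer function to that IN value gives OUT[B2] (row B2 above).

Answer: {a*e}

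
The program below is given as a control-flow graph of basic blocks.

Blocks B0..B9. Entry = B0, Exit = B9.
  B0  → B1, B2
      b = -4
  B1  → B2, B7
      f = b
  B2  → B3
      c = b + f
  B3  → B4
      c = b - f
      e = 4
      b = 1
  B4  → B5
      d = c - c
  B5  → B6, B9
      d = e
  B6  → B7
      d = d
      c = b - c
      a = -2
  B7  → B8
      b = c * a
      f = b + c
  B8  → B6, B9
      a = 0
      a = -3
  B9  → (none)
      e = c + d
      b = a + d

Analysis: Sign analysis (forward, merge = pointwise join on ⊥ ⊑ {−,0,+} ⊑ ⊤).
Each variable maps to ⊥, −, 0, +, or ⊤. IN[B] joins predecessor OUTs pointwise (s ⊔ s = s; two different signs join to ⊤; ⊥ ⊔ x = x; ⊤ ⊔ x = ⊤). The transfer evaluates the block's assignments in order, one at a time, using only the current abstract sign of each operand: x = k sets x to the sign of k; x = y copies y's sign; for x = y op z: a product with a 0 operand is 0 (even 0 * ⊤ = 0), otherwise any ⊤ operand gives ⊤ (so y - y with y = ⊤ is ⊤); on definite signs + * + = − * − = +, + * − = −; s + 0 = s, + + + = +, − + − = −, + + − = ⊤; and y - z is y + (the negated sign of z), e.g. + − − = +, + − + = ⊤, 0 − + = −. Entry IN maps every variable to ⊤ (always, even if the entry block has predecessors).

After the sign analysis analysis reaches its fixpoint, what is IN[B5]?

Converged values:
  B0:   IN=(all ⊤)   OUT={b:-; rest ⊤}
  B1:   IN={b:-; rest ⊤}   OUT={b:-, f:-; rest ⊤}
  B2:   IN={b:-; rest ⊤}   OUT={b:-; rest ⊤}
  B3:   IN={b:-; rest ⊤}   OUT={b:+, e:+; rest ⊤}
  B4:   IN={b:+, e:+; rest ⊤}   OUT={b:+, e:+; rest ⊤}
  B5:   IN={b:+, e:+; rest ⊤}   OUT={b:+, d:+, e:+; rest ⊤}
  B6:   IN=(all ⊤)   OUT={a:-; rest ⊤}
  B7:   IN=(all ⊤)   OUT=(all ⊤)
  B8:   IN=(all ⊤)   OUT={a:-; rest ⊤}
  B9:   IN=(all ⊤)   OUT=(all ⊤)

Merge at B5: IN[B5] = OUT[B4] = {a: ⊤, b: +, c: ⊤, d: ⊤, e: +, f: ⊤}

Answer: {a: ⊤, b: +, c: ⊤, d: ⊤, e: +, f: ⊤}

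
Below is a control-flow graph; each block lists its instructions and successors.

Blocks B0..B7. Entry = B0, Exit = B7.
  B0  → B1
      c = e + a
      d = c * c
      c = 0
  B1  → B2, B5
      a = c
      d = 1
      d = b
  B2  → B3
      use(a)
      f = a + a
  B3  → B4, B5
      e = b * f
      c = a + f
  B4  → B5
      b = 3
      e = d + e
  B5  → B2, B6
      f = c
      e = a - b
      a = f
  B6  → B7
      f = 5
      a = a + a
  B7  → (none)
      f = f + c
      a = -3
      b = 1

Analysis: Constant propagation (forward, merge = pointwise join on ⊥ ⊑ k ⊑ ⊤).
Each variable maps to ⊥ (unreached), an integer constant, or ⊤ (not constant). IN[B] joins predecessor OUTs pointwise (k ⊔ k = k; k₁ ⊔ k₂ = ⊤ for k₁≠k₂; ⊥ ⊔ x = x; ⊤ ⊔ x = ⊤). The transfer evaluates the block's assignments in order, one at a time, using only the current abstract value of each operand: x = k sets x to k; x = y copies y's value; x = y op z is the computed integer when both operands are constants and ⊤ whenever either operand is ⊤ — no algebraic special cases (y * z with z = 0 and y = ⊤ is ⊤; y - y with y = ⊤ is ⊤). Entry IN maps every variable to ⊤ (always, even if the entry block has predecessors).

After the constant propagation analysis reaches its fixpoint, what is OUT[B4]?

Converged values:
  B0:  IN=(all ⊤)  OUT={c:0; rest ⊤}
  B1:  IN={c:0; rest ⊤}  OUT={a:0, c:0; rest ⊤}
  B2:  IN={a:0, c:0; rest ⊤}  OUT={a:0, c:0, f:0; rest ⊤}
  B3:  IN={a:0, c:0, f:0; rest ⊤}  OUT={a:0, c:0, f:0; rest ⊤}
  B4:  IN={a:0, c:0, f:0; rest ⊤}  OUT={a:0, b:3, c:0, f:0; rest ⊤}
  B5:  IN={a:0, c:0; rest ⊤}  OUT={a:0, c:0, f:0; rest ⊤}
  B6:  IN={a:0, c:0, f:0; rest ⊤}  OUT={a:0, c:0, f:5; rest ⊤}
  B7:  IN={a:0, c:0, f:5; rest ⊤}  OUT={a:-3, b:1, c:0, f:5; rest ⊤}

Merge at B4: IN[B4] = OUT[B3] = {a: 0, b: ⊤, c: 0, d: ⊤, e: ⊤, f: 0}
Applying B4's transfer function to that IN value gives OUT[B4] (row B4 above).

Answer: {a: 0, b: 3, c: 0, d: ⊤, e: ⊤, f: 0}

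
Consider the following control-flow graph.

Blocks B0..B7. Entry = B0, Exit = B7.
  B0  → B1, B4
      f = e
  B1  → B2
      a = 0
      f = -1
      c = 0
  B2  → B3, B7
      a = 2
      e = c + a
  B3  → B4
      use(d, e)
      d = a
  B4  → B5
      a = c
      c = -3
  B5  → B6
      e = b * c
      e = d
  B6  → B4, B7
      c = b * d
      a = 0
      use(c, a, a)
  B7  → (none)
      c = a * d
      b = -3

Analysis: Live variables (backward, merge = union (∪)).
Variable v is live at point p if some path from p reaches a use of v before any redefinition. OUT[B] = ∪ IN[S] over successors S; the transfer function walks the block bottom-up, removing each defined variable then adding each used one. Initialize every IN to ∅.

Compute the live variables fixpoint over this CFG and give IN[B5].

Converged values:
  B0:  IN={b, c, d, e}  OUT={b, c, d}
  B1:  IN={b, d}  OUT={b, c, d}
  B2:  IN={b, c, d}  OUT={a, b, c, d, e}
  B3:  IN={a, b, c, d, e}  OUT={b, c, d}
  B4:  IN={b, c, d}  OUT={b, c, d}
  B5:  IN={b, c, d}  OUT={b, d}
  B6:  IN={b, d}  OUT={a, b, c, d}
  B7:  IN={a, d}  OUT={}

Merge at B5: OUT[B5] = IN[B6] = {b, d}
Applying B5's transfer function to that OUT value gives IN[B5] (row B5 above).

Answer: {b, c, d}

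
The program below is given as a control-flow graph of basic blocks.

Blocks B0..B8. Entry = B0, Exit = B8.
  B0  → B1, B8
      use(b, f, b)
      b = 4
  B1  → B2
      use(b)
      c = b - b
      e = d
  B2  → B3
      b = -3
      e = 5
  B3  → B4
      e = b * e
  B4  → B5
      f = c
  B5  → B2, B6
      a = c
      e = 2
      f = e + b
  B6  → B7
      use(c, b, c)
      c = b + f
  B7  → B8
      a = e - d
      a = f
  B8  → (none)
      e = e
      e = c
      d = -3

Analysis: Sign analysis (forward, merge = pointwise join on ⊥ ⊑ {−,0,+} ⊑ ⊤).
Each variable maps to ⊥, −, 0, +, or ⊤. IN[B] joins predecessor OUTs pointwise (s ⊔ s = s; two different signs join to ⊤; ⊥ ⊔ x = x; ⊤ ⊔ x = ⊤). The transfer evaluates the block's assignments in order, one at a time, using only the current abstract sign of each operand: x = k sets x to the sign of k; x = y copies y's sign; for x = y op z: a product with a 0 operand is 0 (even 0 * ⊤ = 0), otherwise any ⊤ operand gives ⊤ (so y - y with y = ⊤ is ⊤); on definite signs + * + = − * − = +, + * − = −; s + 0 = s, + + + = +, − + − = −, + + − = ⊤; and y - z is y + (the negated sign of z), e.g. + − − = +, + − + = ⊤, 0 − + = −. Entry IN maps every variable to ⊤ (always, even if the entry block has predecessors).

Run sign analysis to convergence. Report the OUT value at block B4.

Per-block solution:
  B0:  IN=(all ⊤)  OUT={b:+; rest ⊤}
  B1:  IN={b:+; rest ⊤}  OUT={b:+; rest ⊤}
  B2:  IN=(all ⊤)  OUT={b:-, e:+; rest ⊤}
  B3:  IN={b:-, e:+; rest ⊤}  OUT={b:-, e:-; rest ⊤}
  B4:  IN={b:-, e:-; rest ⊤}  OUT={b:-, e:-; rest ⊤}
  B5:  IN={b:-, e:-; rest ⊤}  OUT={b:-, e:+; rest ⊤}
  B6:  IN={b:-, e:+; rest ⊤}  OUT={b:-, e:+; rest ⊤}
  B7:  IN={b:-, e:+; rest ⊤}  OUT={b:-, e:+; rest ⊤}
  B8:  IN=(all ⊤)  OUT={d:-; rest ⊤}

Merge at B4: IN[B4] = OUT[B3] = {a: ⊤, b: -, c: ⊤, d: ⊤, e: -, f: ⊤}
Applying B4's transfer function to that IN value gives OUT[B4] (row B4 above).

Answer: {a: ⊤, b: -, c: ⊤, d: ⊤, e: -, f: ⊤}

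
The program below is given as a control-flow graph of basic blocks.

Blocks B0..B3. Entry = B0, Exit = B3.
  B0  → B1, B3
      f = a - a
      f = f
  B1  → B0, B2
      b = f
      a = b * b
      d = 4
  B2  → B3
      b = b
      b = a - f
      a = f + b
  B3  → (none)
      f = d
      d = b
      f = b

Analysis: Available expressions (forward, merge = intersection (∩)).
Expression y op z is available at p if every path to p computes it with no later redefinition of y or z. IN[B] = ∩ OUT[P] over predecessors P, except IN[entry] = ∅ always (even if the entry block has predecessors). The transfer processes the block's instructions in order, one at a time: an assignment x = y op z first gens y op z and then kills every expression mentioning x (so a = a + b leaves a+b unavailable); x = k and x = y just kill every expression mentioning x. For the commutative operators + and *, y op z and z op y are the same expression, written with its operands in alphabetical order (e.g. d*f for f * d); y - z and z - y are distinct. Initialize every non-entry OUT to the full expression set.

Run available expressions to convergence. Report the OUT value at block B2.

Answer: {b+f}

Trace:
Per-block solution:
  B0:   IN={}   OUT={a-a}
  B1:   IN={a-a}   OUT={b*b}
  B2:   IN={b*b}   OUT={b+f}
  B3:   IN={}   OUT={}

Merge at B2: IN[B2] = OUT[B1] = {b*b}
Applying B2's transfer function to that IN value gives OUT[B2] (row B2 above).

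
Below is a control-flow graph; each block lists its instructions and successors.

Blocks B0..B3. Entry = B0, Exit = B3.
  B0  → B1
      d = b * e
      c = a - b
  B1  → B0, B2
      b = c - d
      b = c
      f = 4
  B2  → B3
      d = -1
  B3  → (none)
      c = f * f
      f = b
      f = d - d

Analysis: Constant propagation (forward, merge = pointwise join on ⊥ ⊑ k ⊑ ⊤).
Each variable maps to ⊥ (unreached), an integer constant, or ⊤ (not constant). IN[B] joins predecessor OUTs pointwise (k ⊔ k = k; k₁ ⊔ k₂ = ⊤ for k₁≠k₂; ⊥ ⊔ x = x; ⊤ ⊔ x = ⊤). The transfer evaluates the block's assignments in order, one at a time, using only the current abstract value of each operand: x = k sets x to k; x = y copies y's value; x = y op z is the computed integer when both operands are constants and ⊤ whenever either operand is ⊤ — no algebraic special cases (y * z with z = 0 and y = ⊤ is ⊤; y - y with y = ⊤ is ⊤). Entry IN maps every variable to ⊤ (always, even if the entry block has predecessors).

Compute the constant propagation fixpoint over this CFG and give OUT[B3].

Answer: {a: ⊤, b: ⊤, c: 16, d: -1, e: ⊤, f: 0}

Trace:
Fixpoint table:
  B0:   IN=(all ⊤)   OUT=(all ⊤)
  B1:   IN=(all ⊤)   OUT={f:4; rest ⊤}
  B2:   IN={f:4; rest ⊤}   OUT={d:-1, f:4; rest ⊤}
  B3:   IN={d:-1, f:4; rest ⊤}   OUT={c:16, d:-1, f:0; rest ⊤}

Merge at B3: IN[B3] = OUT[B2] = {a: ⊤, b: ⊤, c: ⊤, d: -1, e: ⊤, f: 4}
Applying B3's transfer function to that IN value gives OUT[B3] (row B3 above).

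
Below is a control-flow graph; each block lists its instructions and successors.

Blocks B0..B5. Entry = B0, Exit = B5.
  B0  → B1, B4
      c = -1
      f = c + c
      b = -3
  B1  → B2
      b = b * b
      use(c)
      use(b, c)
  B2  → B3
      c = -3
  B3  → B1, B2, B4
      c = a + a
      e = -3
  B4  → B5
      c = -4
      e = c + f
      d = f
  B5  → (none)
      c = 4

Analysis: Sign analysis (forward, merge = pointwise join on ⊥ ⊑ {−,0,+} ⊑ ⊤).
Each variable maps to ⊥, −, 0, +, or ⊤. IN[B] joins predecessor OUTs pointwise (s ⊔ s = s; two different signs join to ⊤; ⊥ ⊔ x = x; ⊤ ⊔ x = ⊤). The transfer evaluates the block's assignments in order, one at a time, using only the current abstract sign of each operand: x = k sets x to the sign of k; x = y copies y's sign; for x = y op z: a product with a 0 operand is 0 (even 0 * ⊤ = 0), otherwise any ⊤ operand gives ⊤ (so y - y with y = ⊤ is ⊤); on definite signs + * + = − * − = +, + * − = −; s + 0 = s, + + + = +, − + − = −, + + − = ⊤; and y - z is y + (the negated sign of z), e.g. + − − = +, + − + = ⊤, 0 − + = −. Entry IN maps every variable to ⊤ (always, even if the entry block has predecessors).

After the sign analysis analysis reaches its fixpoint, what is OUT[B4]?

Converged values:
  B0:   IN=(all ⊤)   OUT={b:-, c:-, f:-; rest ⊤}
  B1:   IN={f:-; rest ⊤}   OUT={f:-; rest ⊤}
  B2:   IN={f:-; rest ⊤}   OUT={c:-, f:-; rest ⊤}
  B3:   IN={c:-, f:-; rest ⊤}   OUT={e:-, f:-; rest ⊤}
  B4:   IN={f:-; rest ⊤}   OUT={c:-, d:-, e:-, f:-; rest ⊤}
  B5:   IN={c:-, d:-, e:-, f:-; rest ⊤}   OUT={c:+, d:-, e:-, f:-; rest ⊤}

Merge at B4: IN[B4] = OUT[B0] ⊔ OUT[B3] = {a: ⊤, b: ⊤, c: ⊤, d: ⊤, e: ⊤, f: -}
Applying B4's transfer function to that IN value gives OUT[B4] (row B4 above).

Answer: {a: ⊤, b: ⊤, c: -, d: -, e: -, f: -}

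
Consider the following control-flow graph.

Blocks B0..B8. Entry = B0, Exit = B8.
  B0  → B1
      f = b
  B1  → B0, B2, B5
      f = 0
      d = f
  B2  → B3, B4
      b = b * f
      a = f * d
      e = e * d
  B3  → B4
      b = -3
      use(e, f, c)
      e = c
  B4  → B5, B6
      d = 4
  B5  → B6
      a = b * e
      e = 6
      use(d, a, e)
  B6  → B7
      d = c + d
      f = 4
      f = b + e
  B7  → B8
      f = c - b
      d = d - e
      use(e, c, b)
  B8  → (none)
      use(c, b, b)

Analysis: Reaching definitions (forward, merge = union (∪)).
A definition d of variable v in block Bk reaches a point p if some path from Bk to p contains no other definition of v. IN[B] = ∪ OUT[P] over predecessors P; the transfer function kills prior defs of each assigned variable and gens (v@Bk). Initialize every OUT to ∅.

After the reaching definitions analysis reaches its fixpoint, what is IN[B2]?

Fixpoint table:
  B0:   IN={d@B1, f@B1}   OUT={d@B1, f@B0}
  B1:   IN={d@B1, f@B0}   OUT={d@B1, f@B1}
  B2:   IN={d@B1, f@B1}   OUT={a@B2, b@B2, d@B1, e@B2, f@B1}
  B3:   IN={a@B2, b@B2, d@B1, e@B2, f@B1}   OUT={a@B2, b@B3, d@B1, e@B3, f@B1}
  B4:   IN={a@B2, b@B2, b@B3, d@B1, e@B2, e@B3, f@B1}   OUT={a@B2, b@B2, b@B3, d@B4, e@B2, e@B3, f@B1}
  B5:   IN={a@B2, b@B2, b@B3, d@B1, d@B4, e@B2, e@B3, f@B1}   OUT={a@B5, b@B2, b@B3, d@B1, d@B4, e@B5, f@B1}
  B6:   IN={a@B2, a@B5, b@B2, b@B3, d@B1, d@B4, e@B2, e@B3, e@B5, f@B1}   OUT={a@B2, a@B5, b@B2, b@B3, d@B6, e@B2, e@B3, e@B5, f@B6}
  B7:   IN={a@B2, a@B5, b@B2, b@B3, d@B6, e@B2, e@B3, e@B5, f@B6}   OUT={a@B2, a@B5, b@B2, b@B3, d@B7, e@B2, e@B3, e@B5, f@B7}
  B8:   IN={a@B2, a@B5, b@B2, b@B3, d@B7, e@B2, e@B3, e@B5, f@B7}   OUT={a@B2, a@B5, b@B2, b@B3, d@B7, e@B2, e@B3, e@B5, f@B7}

Merge at B2: IN[B2] = OUT[B1] = {d@B1, f@B1}

Answer: {d@B1, f@B1}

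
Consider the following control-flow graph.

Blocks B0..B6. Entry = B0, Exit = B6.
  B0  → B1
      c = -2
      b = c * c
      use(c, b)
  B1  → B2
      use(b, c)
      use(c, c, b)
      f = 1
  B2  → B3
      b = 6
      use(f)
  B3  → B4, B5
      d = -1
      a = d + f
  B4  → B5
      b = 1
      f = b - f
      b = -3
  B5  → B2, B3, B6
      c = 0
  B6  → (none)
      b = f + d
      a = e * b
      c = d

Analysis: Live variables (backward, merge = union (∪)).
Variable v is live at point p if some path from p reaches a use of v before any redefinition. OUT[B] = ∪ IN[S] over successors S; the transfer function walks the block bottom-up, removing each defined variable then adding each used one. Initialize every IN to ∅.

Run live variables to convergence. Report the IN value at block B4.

Converged values:
  B0:  IN={e}  OUT={b, c, e}
  B1:  IN={b, c, e}  OUT={e, f}
  B2:  IN={e, f}  OUT={e, f}
  B3:  IN={e, f}  OUT={d, e, f}
  B4:  IN={d, e, f}  OUT={d, e, f}
  B5:  IN={d, e, f}  OUT={d, e, f}
  B6:  IN={d, e, f}  OUT={}

Merge at B4: OUT[B4] = IN[B5] = {d, e, f}
Applying B4's transfer function to that OUT value gives IN[B4] (row B4 above).

Answer: {d, e, f}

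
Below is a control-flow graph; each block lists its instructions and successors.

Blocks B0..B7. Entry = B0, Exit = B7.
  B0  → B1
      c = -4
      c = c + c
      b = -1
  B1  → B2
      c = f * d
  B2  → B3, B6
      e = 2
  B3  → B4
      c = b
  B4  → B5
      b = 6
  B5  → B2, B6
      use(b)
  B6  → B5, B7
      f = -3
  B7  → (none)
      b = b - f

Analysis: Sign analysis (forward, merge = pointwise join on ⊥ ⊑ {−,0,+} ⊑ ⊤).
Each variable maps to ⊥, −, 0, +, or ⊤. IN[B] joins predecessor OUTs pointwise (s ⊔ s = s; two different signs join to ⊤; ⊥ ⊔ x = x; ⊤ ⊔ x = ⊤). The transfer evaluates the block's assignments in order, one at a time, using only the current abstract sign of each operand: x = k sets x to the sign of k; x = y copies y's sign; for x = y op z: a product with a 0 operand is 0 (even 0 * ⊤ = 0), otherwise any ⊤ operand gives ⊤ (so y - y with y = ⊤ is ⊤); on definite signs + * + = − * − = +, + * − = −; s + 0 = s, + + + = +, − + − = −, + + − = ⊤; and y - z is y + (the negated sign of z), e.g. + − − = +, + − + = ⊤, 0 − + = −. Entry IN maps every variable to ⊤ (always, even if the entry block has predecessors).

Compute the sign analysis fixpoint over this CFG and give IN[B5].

Fixpoint table:
  B0:   IN=(all ⊤)   OUT={b:-, c:-; rest ⊤}
  B1:   IN={b:-, c:-; rest ⊤}   OUT={b:-; rest ⊤}
  B2:   IN=(all ⊤)   OUT={e:+; rest ⊤}
  B3:   IN={e:+; rest ⊤}   OUT={e:+; rest ⊤}
  B4:   IN={e:+; rest ⊤}   OUT={b:+, e:+; rest ⊤}
  B5:   IN={e:+; rest ⊤}   OUT={e:+; rest ⊤}
  B6:   IN={e:+; rest ⊤}   OUT={e:+, f:-; rest ⊤}
  B7:   IN={e:+, f:-; rest ⊤}   OUT={e:+, f:-; rest ⊤}

Merge at B5: IN[B5] = OUT[B4] ⊔ OUT[B6] = {a: ⊤, b: ⊤, c: ⊤, d: ⊤, e: +, f: ⊤}

Answer: {a: ⊤, b: ⊤, c: ⊤, d: ⊤, e: +, f: ⊤}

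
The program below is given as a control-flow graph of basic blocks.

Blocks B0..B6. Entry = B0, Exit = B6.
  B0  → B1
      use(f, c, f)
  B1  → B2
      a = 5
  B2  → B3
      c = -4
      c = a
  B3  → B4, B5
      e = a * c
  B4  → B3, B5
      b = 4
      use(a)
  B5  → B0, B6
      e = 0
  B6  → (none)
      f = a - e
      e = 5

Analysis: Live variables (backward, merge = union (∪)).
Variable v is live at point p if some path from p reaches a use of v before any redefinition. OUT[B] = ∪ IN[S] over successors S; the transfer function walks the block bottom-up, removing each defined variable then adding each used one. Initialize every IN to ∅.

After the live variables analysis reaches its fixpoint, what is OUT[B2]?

Fixpoint table:
  B0: | IN={c, f} | OUT={f}
  B1: | IN={f} | OUT={a, f}
  B2: | IN={a, f} | OUT={a, c, f}
  B3: | IN={a, c, f} | OUT={a, c, f}
  B4: | IN={a, c, f} | OUT={a, c, f}
  B5: | IN={a, c, f} | OUT={a, c, e, f}
  B6: | IN={a, e} | OUT={}

Merge at B2: OUT[B2] = IN[B3] = {a, c, f}

Answer: {a, c, f}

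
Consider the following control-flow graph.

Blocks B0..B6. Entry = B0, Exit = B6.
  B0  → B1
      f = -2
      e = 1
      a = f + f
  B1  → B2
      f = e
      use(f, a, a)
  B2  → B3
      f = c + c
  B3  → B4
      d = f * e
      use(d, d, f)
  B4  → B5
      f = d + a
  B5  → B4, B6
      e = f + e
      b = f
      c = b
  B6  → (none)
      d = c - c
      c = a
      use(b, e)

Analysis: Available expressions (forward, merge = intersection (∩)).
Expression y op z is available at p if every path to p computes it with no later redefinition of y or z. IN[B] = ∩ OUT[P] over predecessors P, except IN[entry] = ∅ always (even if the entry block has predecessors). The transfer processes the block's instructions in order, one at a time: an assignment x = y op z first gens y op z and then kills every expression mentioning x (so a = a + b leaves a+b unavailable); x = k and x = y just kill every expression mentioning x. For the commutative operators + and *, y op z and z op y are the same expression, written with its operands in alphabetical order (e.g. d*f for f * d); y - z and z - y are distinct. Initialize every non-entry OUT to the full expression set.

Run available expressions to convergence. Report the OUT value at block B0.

Converged values:
  B0:   IN={}   OUT={f+f}
  B1:   IN={f+f}   OUT={}
  B2:   IN={}   OUT={c+c}
  B3:   IN={c+c}   OUT={c+c, e*f}
  B4:   IN={}   OUT={a+d}
  B5:   IN={a+d}   OUT={a+d}
  B6:   IN={a+d}   OUT={}

B0 is the boundary node: IN[B0] = {}
Applying B0's transfer function to that IN value gives OUT[B0] (row B0 above).

Answer: {f+f}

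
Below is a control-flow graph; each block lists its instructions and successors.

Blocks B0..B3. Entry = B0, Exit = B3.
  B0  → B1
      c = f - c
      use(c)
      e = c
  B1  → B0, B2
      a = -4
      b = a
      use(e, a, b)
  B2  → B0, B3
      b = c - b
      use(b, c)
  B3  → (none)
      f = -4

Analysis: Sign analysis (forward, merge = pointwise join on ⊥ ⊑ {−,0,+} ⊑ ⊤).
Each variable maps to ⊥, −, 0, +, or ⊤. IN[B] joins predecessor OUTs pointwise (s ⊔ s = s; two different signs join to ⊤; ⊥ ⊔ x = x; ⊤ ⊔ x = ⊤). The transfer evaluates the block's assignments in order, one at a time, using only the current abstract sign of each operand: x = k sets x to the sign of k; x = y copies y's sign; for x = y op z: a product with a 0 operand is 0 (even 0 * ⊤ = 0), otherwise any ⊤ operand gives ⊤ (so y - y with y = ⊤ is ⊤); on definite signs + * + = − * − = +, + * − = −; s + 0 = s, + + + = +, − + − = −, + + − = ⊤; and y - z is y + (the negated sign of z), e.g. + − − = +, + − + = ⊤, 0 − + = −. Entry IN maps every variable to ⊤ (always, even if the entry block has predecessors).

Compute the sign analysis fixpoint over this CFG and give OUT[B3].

Answer: {a: -, b: ⊤, c: ⊤, d: ⊤, e: ⊤, f: -}

Trace:
Fixpoint table:
  B0: | IN=(all ⊤) | OUT=(all ⊤)
  B1: | IN=(all ⊤) | OUT={a:-, b:-; rest ⊤}
  B2: | IN={a:-, b:-; rest ⊤} | OUT={a:-; rest ⊤}
  B3: | IN={a:-; rest ⊤} | OUT={a:-, f:-; rest ⊤}

Merge at B3: IN[B3] = OUT[B2] = {a: -, b: ⊤, c: ⊤, d: ⊤, e: ⊤, f: ⊤}
Applying B3's transfer function to that IN value gives OUT[B3] (row B3 above).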